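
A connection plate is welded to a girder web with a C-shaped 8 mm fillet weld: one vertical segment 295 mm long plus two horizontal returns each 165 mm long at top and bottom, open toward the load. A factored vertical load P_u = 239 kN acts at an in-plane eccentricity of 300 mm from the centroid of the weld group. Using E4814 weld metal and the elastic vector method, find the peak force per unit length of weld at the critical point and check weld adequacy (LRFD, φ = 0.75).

f_max ≈ 1500 N/mm; NOT adequate

E48XX → F_EXX = 480 MPa.
Total weld length L_w = 625 mm. Treat welds as unit-width lines.
Centroid: x̄ = 2×165×82.5 / 625 = 43.56 mm from the vertical weld.
Polar moment about centroid: J = I_x + I_y = [295³/12 + 2×165×147.5²] + [295×43.56² + 2(165³/12 + 165×38.94²)] = 11130000 mm³.
Direct shear f_v = P/L_w = 239×10³ / 625 = 382.4 N/mm (vertical).
Torsion M = P·e = 239×10³ × 300 = 71700000 N·mm.
Critical point at (x, y) = (121.4, 147.5) from centroid. f_tx = M·y/J = 950.4 N/mm; f_ty = M·x/J = 782.5 N/mm.
Resultant f_max = √[f_tx² + (f_v + f_ty)²] = √[950.4² + (382.4 + 782.5)²] = 1503 N/mm.
Capacity per unit length: φr_n = 0.75 × 0.6 × 480 × (0.707 × 8) = 1222 N/mm.
1503 > 1222 → NOT adequate.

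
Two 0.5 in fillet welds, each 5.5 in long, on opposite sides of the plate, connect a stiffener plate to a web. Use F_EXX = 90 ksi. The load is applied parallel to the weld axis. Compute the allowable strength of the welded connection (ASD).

Effective throat t_e = 0.707 × 0.5 = 0.3535 in.
Total length L = 11 in; A_we = 0.3535 × 11 = 3.888 in².
F_nw = 0.6 F_EXX = 0.6 × 90 = 54 ksi.
R_n = 54 × 3.888 = 210 kips; R_n/Ω = 210/2.0 = 105 kips.

R_n/Ω ≈ 105 kips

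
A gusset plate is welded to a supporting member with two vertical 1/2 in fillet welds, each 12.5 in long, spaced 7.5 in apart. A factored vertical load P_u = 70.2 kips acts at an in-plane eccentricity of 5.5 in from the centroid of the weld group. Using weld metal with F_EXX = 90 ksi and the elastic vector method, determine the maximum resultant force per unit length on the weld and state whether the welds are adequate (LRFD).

f_max ≈ 6.1 kip/in; adequate

Total weld length L_w = 25 in. Treat welds as unit-width lines.
Polar moment about centroid: J = 2[d³/12 + d(b/2)²] = 2[12.5³/12 + 12.5×3.75²] = 677.1 in³.
Direct shear f_v = P/L_w = 70.2 / 25 = 2.808 kip/in (vertical).
Torsion M = P·e = 70.2 × 5.5 = 386.1 kip·in.
Critical point at (x, y) = (3.75, 6.25) from centroid. f_tx = M·y/J = 3.564 kip/in; f_ty = M·x/J = 2.138 kip/in.
Resultant f_max = √[f_tx² + (f_v + f_ty)²] = √[3.564² + (2.808 + 2.138)²] = 6.097 kip/in.
Capacity per unit length: φr_n = 0.75 × 0.6 × 90 × (0.707 × 0.5) = 14.32 kip/in.
6.097 ≤ 14.32 → adequate.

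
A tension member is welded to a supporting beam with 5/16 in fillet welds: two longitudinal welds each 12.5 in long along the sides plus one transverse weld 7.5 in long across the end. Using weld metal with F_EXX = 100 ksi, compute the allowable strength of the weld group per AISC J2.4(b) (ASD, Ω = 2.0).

t_e = 0.707 × 0.3125 = 0.2209 in.
R_nwl = 0.6 × 100 × 0.2209 × 25 = 331.4 kip (longitudinal, 2 welds).
R_nwt = 0.6 × 100 × 0.2209 × 7.5 = 99.42 kip (transverse, base value).
(i) R_nwl + R_nwt = 430.8 kip; (ii) 0.85 R_nwl + 1.5 R_nwt = 430.8 kip.
R_n = max = 430.8 kip [governs: (ii)]; R_n/Ω = 215.4 kip.

R_n/Ω ≈ 215 kip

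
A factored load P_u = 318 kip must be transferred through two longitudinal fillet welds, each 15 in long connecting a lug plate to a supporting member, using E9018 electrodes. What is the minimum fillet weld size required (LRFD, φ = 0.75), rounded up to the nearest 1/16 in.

w = 3/8 in

E90XX → F_EXX = 90 ksi.
Total weld length L = 30 in.
Required throat t_e = P_u / (φ × 0.6 F_EXX × L) = 318 / (0.75 × 0.6 × 90 × 30) = 0.2617 in.
Required leg w = t_e / 0.707 = 0.3702 in → use 3/8 in.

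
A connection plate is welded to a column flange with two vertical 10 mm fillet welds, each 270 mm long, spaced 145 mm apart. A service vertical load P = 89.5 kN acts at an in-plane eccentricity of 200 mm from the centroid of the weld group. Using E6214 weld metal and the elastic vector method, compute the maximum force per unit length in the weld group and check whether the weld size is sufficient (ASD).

E62XX → F_EXX = 620 MPa.
Total weld length L_w = 540 mm. Treat welds as unit-width lines.
Polar moment about centroid: J = 2[d³/12 + d(b/2)²] = 2[270³/12 + 270×72.5²] = 6119000 mm³.
Direct shear f_v = P/L_w = 89.5×10³ / 540 = 165.7 N/mm (vertical).
Torsion M = P·e = 89.5×10³ × 200 = 17900000 N·mm.
Critical point at (x, y) = (72.5, 135) from centroid. f_tx = M·y/J = 394.9 N/mm; f_ty = M·x/J = 212.1 N/mm.
Resultant f_max = √[f_tx² + (f_v + f_ty)²] = √[394.9² + (165.7 + 212.1)²] = 546.6 N/mm.
Capacity per unit length: r_n/Ω = (1/2.0) × 0.6 × 620 × (0.707 × 10) = 1315 N/mm.
546.6 ≤ 1315 → adequate.

f_max ≈ 547 N/mm; adequate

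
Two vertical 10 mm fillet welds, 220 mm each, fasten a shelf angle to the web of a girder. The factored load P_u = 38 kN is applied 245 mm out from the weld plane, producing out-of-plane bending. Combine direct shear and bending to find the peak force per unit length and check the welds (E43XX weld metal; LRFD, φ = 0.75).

E43XX → F_EXX = 430 MPa.
L_w = 2 × 220 = 440 mm; section modulus (unit throat) S = 2 × L²/6 = 16130 mm².
Direct shear f_v = P/L_w = 38×10³/440 = 86.36 N/mm.
Moment M = P × e = 38×10³ × 245 = 9310000 N·mm; bending f_b = M/S = 577.1 N/mm.
f_max = √(f_v² + f_b²) = √(86.36² + 577.1²) = 583.5 N/mm.
φr_n = 0.75 × 0.6 × 430 × (0.707 × 10) = 1368 N/mm → adequate.

f_max ≈ 583 N/mm; adequate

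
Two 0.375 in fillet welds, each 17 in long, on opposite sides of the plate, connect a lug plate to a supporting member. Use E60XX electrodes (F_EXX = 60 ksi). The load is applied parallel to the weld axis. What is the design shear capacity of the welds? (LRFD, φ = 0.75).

Effective throat t_e = 0.707 × 0.375 = 0.2651 in.
Total length L = 34 in; A_we = 0.2651 × 34 = 9.014 in².
F_nw = 0.6 F_EXX = 0.6 × 60 = 36 ksi.
φR_n = 0.75 × 36 × 9.014 = 243.4 kip.

φR_n ≈ 243 kip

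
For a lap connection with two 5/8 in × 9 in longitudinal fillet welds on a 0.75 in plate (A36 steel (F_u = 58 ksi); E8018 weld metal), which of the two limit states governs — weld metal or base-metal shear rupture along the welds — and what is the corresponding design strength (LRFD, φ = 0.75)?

φR_n ≈ 286 kips (weld metal governs)

E80XX → F_EXX = 80 ksi.
t_e = 0.707 × 0.625 = 0.4419 in; L = 18 in.
Weld metal: φR_n = 0.75 × 0.6 × 80 × 0.4419 × 18 = 286.3 kips.
Base metal (shear rupture): φR_n = 0.75 × 0.6 × 58 × 0.75 × 18 = 352.3 kips.
Governing: weld metal.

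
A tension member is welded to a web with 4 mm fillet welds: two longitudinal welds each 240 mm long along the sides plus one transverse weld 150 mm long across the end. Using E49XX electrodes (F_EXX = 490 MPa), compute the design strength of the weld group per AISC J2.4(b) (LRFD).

φR_n ≈ 395 kN

t_e = 0.707 × 4 = 2.828 mm.
R_nwl = 0.6 × 490 × 2.828 × 480 × 10⁻³ = 399.1 kN (longitudinal, 2 welds).
R_nwt = 0.6 × 490 × 2.828 × 150 × 10⁻³ = 124.7 kN (transverse, base value).
(i) R_nwl + R_nwt = 523.8 kN; (ii) 0.85 R_nwl + 1.5 R_nwt = 526.3 kN.
R_n = max = 526.3 kN [governs: (ii)]; φR_n = 394.7 kN.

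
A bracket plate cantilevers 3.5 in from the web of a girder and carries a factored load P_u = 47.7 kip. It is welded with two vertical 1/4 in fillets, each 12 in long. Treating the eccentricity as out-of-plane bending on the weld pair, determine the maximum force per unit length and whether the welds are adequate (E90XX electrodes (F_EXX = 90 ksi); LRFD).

L_w = 2 × 12 = 24 in; section modulus (unit throat) S = 2 × L²/6 = 48 in².
Direct shear f_v = P/L_w = 47.7/24 = 1.988 kip/in.
Moment M = P × e = 47.7 × 3.5 = 166.95 kip·in; bending f_b = M/S = 3.478 kip/in.
f_max = √(f_v² + f_b²) = √(1.988² + 3.478²) = 4.006 kip/in.
φr_n = 0.75 × 0.6 × 90 × (0.707 × 0.25) = 7.158 kip/in → adequate.

f_max ≈ 4.01 kip/in; adequate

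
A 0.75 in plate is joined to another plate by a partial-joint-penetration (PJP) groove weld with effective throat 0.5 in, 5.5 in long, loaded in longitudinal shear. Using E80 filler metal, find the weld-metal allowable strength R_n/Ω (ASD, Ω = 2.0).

R_n/Ω ≈ 66 kips

E80XX → F_EXX = 80 ksi.
Effective throat (given) t_e = 0.5 in.
A_we = 0.5 × 5.5 = 2.75 in².
F_nw = 0.6 F_EXX = 48 ksi.
R_n/Ω = (48 × 2.75) / 2.0 = 66 kips.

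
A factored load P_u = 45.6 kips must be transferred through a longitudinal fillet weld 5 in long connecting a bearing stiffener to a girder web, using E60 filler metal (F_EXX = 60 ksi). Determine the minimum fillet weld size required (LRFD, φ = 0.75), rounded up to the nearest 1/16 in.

Total weld length L = 5 in.
Required throat t_e = P_u / (φ × 0.6 F_EXX × L) = 45.6 / (0.75 × 0.6 × 60 × 5) = 0.3378 in.
Required leg w = t_e / 0.707 = 0.4778 in → use 1/2 in.

w = 1/2 in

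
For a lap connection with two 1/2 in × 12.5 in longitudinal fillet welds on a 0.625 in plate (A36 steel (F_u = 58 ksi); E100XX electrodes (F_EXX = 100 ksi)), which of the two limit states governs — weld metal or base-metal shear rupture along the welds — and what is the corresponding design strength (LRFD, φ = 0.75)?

φR_n ≈ 398 kip (weld metal governs)

t_e = 0.707 × 0.5 = 0.3535 in; L = 25 in.
Weld metal: φR_n = 0.75 × 0.6 × 100 × 0.3535 × 25 = 397.7 kip.
Base metal (shear rupture): φR_n = 0.75 × 0.6 × 58 × 0.625 × 25 = 407.8 kip.
Governing: weld metal.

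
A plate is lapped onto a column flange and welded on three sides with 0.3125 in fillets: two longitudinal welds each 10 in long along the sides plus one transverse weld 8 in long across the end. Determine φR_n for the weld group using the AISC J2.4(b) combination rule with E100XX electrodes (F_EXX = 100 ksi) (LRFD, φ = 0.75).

φR_n ≈ 288 kips

t_e = 0.707 × 0.3125 = 0.2209 in.
R_nwl = 0.6 × 100 × 0.2209 × 20 = 265.1 kips (longitudinal, 2 welds).
R_nwt = 0.6 × 100 × 0.2209 × 8 = 106 kips (transverse, base value).
(i) R_nwl + R_nwt = 371.2 kips; (ii) 0.85 R_nwl + 1.5 R_nwt = 384.4 kips.
R_n = max = 384.4 kips [governs: (ii)]; φR_n = 288.3 kips.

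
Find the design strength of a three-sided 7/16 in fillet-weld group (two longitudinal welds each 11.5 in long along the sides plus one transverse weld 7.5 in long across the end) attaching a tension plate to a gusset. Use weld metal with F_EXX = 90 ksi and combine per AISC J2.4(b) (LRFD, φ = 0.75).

t_e = 0.707 × 0.4375 = 0.3093 in.
R_nwl = 0.6 × 90 × 0.3093 × 23 = 384.2 kip (longitudinal, 2 welds).
R_nwt = 0.6 × 90 × 0.3093 × 7.5 = 125.3 kip (transverse, base value).
(i) R_nwl + R_nwt = 509.4 kip; (ii) 0.85 R_nwl + 1.5 R_nwt = 514.4 kip.
R_n = max = 514.4 kip [governs: (ii)]; φR_n = 385.8 kip.

φR_n ≈ 386 kip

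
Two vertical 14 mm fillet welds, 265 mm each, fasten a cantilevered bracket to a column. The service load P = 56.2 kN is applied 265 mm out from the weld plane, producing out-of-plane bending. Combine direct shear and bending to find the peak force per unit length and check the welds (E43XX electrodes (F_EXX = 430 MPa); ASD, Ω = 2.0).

f_max ≈ 645 N/mm; adequate

L_w = 2 × 265 = 530 mm; section modulus (unit throat) S = 2 × L²/6 = 23410 mm².
Direct shear f_v = P/L_w = 56.2×10³/530 = 106 N/mm.
Moment M = P × e = 56.2×10³ × 265 = 14893000 N·mm; bending f_b = M/S = 636.2 N/mm.
f_max = √(f_v² + f_b²) = √(106² + 636.2²) = 645 N/mm.
r_n/Ω = (1/2.0) × 0.6 × 430 × (0.707 × 14) = 1277 N/mm → adequate.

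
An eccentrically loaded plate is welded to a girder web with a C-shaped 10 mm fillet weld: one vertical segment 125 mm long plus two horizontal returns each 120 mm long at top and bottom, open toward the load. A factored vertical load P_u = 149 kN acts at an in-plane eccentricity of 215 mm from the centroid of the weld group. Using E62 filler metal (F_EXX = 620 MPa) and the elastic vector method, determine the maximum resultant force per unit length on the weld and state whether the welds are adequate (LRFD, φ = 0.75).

Total weld length L_w = 365 mm. Treat welds as unit-width lines.
Centroid: x̄ = 2×120×60 / 365 = 39.45 mm from the vertical weld.
Polar moment about centroid: J = I_x + I_y = [125³/12 + 2×120×62.5²] + [125×39.45² + 2(120³/12 + 120×20.55²)] = 1684000 mm³.
Direct shear f_v = P/L_w = 149×10³ / 365 = 408.2 N/mm (vertical).
Torsion M = P·e = 149×10³ × 215 = 32035000 N·mm.
Critical point at (x, y) = (80.55, 62.5) from centroid. f_tx = M·y/J = 1189 N/mm; f_ty = M·x/J = 1532 N/mm.
Resultant f_max = √[f_tx² + (f_v + f_ty)²] = √[1189² + (408.2 + 1532)²] = 2276 N/mm.
Capacity per unit length: φr_n = 0.75 × 0.6 × 620 × (0.707 × 10) = 1973 N/mm.
2276 > 1973 → NOT adequate.

f_max ≈ 2280 N/mm; NOT adequate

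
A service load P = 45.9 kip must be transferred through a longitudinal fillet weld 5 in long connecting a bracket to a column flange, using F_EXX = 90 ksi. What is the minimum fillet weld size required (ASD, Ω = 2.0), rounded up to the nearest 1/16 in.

Total weld length L = 5 in.
Required throat t_e = P × Ω / (0.6 F_EXX × L) = 45.9 × 2.0 / (0.6 × 90 × 5) = 0.34 in.
Required leg w = t_e / 0.707 = 0.4809 in → use 1/2 in.

w = 1/2 in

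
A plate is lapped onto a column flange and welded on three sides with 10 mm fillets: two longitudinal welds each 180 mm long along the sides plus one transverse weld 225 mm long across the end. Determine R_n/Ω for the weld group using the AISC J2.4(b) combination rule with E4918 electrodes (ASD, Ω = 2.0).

R_n/Ω ≈ 669 kN

E49XX → F_EXX = 490 MPa.
t_e = 0.707 × 10 = 7.07 mm.
R_nwl = 0.6 × 490 × 7.07 × 360 × 10⁻³ = 748.3 kN (longitudinal, 2 welds).
R_nwt = 0.6 × 490 × 7.07 × 225 × 10⁻³ = 467.7 kN (transverse, base value).
(i) R_nwl + R_nwt = 1216 kN; (ii) 0.85 R_nwl + 1.5 R_nwt = 1338 kN.
R_n = max = 1338 kN [governs: (ii)]; R_n/Ω = 668.8 kN.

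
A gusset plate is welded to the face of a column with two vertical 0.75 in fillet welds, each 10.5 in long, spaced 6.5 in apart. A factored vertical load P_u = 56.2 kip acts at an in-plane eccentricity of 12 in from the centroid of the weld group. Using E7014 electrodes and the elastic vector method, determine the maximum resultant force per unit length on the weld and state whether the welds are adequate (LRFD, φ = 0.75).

f_max ≈ 11.7 kip/in; adequate

E70XX → F_EXX = 70 ksi.
Total weld length L_w = 21 in. Treat welds as unit-width lines.
Polar moment about centroid: J = 2[d³/12 + d(b/2)²] = 2[10.5³/12 + 10.5×3.25²] = 414.8 in³.
Direct shear f_v = P/L_w = 56.2 / 21 = 2.676 kip/in (vertical).
Torsion M = P·e = 56.2 × 12 = 674.4 kip·in.
Critical point at (x, y) = (3.25, 5.25) from centroid. f_tx = M·y/J = 8.537 kip/in; f_ty = M·x/J = 5.285 kip/in.
Resultant f_max = √[f_tx² + (f_v + f_ty)²] = √[8.537² + (2.676 + 5.285)²] = 11.67 kip/in.
Capacity per unit length: φr_n = 0.75 × 0.6 × 70 × (0.707 × 0.75) = 16.7 kip/in.
11.67 ≤ 16.7 → adequate.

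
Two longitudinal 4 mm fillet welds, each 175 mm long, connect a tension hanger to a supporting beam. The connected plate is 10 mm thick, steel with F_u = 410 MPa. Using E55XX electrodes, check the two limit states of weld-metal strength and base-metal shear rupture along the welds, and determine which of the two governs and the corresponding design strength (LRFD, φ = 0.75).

φR_n ≈ 245 kN (weld metal governs)

E55XX → F_EXX = 550 MPa.
t_e = 0.707 × 4 = 2.828 mm; L = 350 mm.
Weld metal: φR_n = 0.75 × 0.6 × 550 × 2.828 × 350 × 10⁻³ = 245 kN.
Base metal (shear rupture): φR_n = 0.75 × 0.6 × 410 × 10 × 350 × 10⁻³ = 645.8 kN.
Governing: weld metal.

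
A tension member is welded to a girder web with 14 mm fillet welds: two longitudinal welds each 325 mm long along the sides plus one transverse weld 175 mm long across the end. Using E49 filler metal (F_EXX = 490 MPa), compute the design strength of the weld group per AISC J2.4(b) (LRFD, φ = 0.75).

t_e = 0.707 × 14 = 9.898 mm.
R_nwl = 0.6 × 490 × 9.898 × 650 × 10⁻³ = 1892 kN (longitudinal, 2 welds).
R_nwt = 0.6 × 490 × 9.898 × 175 × 10⁻³ = 509.3 kN (transverse, base value).
(i) R_nwl + R_nwt = 2401 kN; (ii) 0.85 R_nwl + 1.5 R_nwt = 2372 kN.
R_n = max = 2401 kN [governs: (i)]; φR_n = 1801 kN.

φR_n ≈ 1800 kN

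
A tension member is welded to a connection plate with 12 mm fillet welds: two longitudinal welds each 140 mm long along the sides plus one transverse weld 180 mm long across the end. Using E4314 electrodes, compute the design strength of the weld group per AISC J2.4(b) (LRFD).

E43XX → F_EXX = 430 MPa.
t_e = 0.707 × 12 = 8.484 mm.
R_nwl = 0.6 × 430 × 8.484 × 280 × 10⁻³ = 612.9 kN (longitudinal, 2 welds).
R_nwt = 0.6 × 430 × 8.484 × 180 × 10⁻³ = 394 kN (transverse, base value).
(i) R_nwl + R_nwt = 1007 kN; (ii) 0.85 R_nwl + 1.5 R_nwt = 1112 kN.
R_n = max = 1112 kN [governs: (ii)]; φR_n = 834 kN.

φR_n ≈ 834 kN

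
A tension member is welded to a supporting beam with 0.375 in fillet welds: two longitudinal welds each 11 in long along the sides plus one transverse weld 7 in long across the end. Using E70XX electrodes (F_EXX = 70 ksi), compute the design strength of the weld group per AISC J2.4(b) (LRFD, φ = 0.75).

φR_n ≈ 244 kips

t_e = 0.707 × 0.375 = 0.2651 in.
R_nwl = 0.6 × 70 × 0.2651 × 22 = 245 kips (longitudinal, 2 welds).
R_nwt = 0.6 × 70 × 0.2651 × 7 = 77.95 kips (transverse, base value).
(i) R_nwl + R_nwt = 322.9 kips; (ii) 0.85 R_nwl + 1.5 R_nwt = 325.1 kips.
R_n = max = 325.1 kips [governs: (ii)]; φR_n = 243.9 kips.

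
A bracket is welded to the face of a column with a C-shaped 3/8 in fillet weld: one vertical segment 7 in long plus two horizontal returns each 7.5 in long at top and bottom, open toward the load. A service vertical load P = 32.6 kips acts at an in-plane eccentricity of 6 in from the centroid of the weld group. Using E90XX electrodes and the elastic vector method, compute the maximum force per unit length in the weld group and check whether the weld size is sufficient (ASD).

f_max ≈ 4.68 kip/in; adequate

E90XX → F_EXX = 90 ksi.
Total weld length L_w = 22 in. Treat welds as unit-width lines.
Centroid: x̄ = 2×7.5×3.75 / 22 = 2.557 in from the vertical weld.
Polar moment about centroid: J = I_x + I_y = [7³/12 + 2×7.5×3.5²] + [7×2.557² + 2(7.5³/12 + 7.5×1.193²)] = 349.8 in³.
Direct shear f_v = P/L_w = 32.6 / 22 = 1.482 kip/in (vertical).
Torsion M = P·e = 32.6 × 6 = 195.6 kip·in.
Critical point at (x, y) = (4.943, 3.5) from centroid. f_tx = M·y/J = 1.957 kip/in; f_ty = M·x/J = 2.764 kip/in.
Resultant f_max = √[f_tx² + (f_v + f_ty)²] = √[1.957² + (1.482 + 2.764)²] = 4.676 kip/in.
Capacity per unit length: r_n/Ω = (1/2.0) × 0.6 × 90 × (0.707 × 0.375) = 7.158 kip/in.
4.676 ≤ 7.158 → adequate.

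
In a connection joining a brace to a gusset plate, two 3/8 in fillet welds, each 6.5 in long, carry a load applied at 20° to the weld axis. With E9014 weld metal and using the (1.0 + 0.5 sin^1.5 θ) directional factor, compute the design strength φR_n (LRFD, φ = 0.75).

φR_n ≈ 154 kip

E90XX → F_EXX = 90 ksi.
t_e = 0.707 × 0.375 = 0.2651 in; A_we = 0.2651 × 13 = 3.447 in².
Directional factor: 1.0 + 0.5 sin^1.5(20°) = 1.1.
F_nw = 0.6 × 90 × 1.1 = 59.4 ksi.
φR_n = 0.75 × 59.4 × 3.447 = 153.5 kip.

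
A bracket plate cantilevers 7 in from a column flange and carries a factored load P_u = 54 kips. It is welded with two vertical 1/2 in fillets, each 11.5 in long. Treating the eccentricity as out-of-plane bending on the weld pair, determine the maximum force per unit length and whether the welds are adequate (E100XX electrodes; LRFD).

f_max ≈ 8.89 kip/in; adequate

E100XX → F_EXX = 100 ksi.
L_w = 2 × 11.5 = 23 in; section modulus (unit throat) S = 2 × L²/6 = 44.08 in².
Direct shear f_v = P/L_w = 54/23 = 2.348 kip/in.
Moment M = P × e = 54 × 7 = 378 kip·in; bending f_b = M/S = 8.575 kip/in.
f_max = √(f_v² + f_b²) = √(2.348² + 8.575²) = 8.89 kip/in.
φr_n = 0.75 × 0.6 × 100 × (0.707 × 0.5) = 15.91 kip/in → adequate.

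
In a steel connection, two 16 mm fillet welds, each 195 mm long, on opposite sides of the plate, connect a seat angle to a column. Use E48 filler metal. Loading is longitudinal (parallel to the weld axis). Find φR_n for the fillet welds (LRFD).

E48XX → F_EXX = 480 MPa.
Effective throat t_e = 0.707 × 16 = 11.31 mm.
Total length L = 390 mm; A_we = 11.31 × 390 = 4412 mm².
F_nw = 0.6 F_EXX = 0.6 × 480 = 288 MPa.
φR_n = 0.75 × 288 × 4412 × 10⁻³ = 952.9 kN.

φR_n ≈ 953 kN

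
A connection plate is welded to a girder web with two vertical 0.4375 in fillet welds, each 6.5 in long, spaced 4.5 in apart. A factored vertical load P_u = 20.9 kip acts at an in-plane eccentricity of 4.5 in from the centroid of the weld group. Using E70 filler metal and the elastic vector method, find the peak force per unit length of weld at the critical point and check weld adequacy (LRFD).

f_max ≈ 4.45 kip/in; adequate

E70XX → F_EXX = 70 ksi.
Total weld length L_w = 13 in. Treat welds as unit-width lines.
Polar moment about centroid: J = 2[d³/12 + d(b/2)²] = 2[6.5³/12 + 6.5×2.25²] = 111.6 in³.
Direct shear f_v = P/L_w = 20.9 / 13 = 1.608 kip/in (vertical).
Torsion M = P·e = 20.9 × 4.5 = 94.05 kip·in.
Critical point at (x, y) = (2.25, 3.25) from centroid. f_tx = M·y/J = 2.739 kip/in; f_ty = M·x/J = 1.896 kip/in.
Resultant f_max = √[f_tx² + (f_v + f_ty)²] = √[2.739² + (1.608 + 1.896)²] = 4.448 kip/in.
Capacity per unit length: φr_n = 0.75 × 0.6 × 70 × (0.707 × 0.4375) = 9.743 kip/in.
4.448 ≤ 9.743 → adequate.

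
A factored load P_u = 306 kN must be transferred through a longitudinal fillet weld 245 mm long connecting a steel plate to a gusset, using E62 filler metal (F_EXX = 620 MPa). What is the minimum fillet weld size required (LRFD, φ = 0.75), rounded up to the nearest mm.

w = 7 mm

Total weld length L = 245 mm.
Required throat t_e = P_u / (φ × 0.6 F_EXX × L) = 306 / (0.75 × 0.6 × 620 × 245 × 10⁻³) = 4.477 mm.
Required leg w = t_e / 0.707 = 6.332 mm → use 7 mm.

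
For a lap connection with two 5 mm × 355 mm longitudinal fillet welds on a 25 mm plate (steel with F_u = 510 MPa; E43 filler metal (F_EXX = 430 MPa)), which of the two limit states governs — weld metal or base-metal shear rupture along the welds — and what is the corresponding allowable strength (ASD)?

R_n/Ω ≈ 324 kN (weld metal governs)

t_e = 0.707 × 5 = 3.535 mm; L = 710 mm.
Weld metal: R_n/Ω = (1/2.0) × 0.6 × 430 × 3.535 × 710 × 10⁻³ = 323.8 kN.
Base metal (shear rupture): R_n/Ω = (1/2.0) × 0.6 × 510 × 25 × 710 × 10⁻³ = 2716 kN.
Governing: weld metal.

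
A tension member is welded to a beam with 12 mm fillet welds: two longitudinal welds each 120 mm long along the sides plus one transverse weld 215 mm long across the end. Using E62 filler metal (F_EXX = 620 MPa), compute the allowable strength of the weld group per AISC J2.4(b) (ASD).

t_e = 0.707 × 12 = 8.484 mm.
R_nwl = 0.6 × 620 × 8.484 × 240 × 10⁻³ = 757.5 kN (longitudinal, 2 welds).
R_nwt = 0.6 × 620 × 8.484 × 215 × 10⁻³ = 678.6 kN (transverse, base value).
(i) R_nwl + R_nwt = 1436 kN; (ii) 0.85 R_nwl + 1.5 R_nwt = 1662 kN.
R_n = max = 1662 kN [governs: (ii)]; R_n/Ω = 830.8 kN.

R_n/Ω ≈ 831 kN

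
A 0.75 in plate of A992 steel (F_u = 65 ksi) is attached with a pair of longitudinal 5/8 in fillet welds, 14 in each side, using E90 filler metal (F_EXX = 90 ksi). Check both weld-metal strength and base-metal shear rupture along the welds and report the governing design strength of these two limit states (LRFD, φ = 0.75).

t_e = 0.707 × 0.625 = 0.4419 in; L = 28 in.
Weld metal: φR_n = 0.75 × 0.6 × 90 × 0.4419 × 28 = 501.1 kips.
Base metal (shear rupture): φR_n = 0.75 × 0.6 × 65 × 0.75 × 28 = 614.2 kips.
Governing: weld metal.

φR_n ≈ 501 kips (weld metal governs)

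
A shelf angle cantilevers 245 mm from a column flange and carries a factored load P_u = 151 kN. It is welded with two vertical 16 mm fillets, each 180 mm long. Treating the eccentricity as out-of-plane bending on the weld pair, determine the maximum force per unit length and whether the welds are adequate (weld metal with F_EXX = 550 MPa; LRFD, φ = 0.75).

L_w = 2 × 180 = 360 mm; section modulus (unit throat) S = 2 × L²/6 = 10800 mm².
Direct shear f_v = P/L_w = 151×10³/360 = 419.4 N/mm.
Moment M = P × e = 151×10³ × 245 = 36995000 N·mm; bending f_b = M/S = 3425 N/mm.
f_max = √(f_v² + f_b²) = √(419.4² + 3425²) = 3451 N/mm.
φr_n = 0.75 × 0.6 × 550 × (0.707 × 16) = 2800 N/mm → NOT adequate.

f_max ≈ 3450 N/mm; NOT adequate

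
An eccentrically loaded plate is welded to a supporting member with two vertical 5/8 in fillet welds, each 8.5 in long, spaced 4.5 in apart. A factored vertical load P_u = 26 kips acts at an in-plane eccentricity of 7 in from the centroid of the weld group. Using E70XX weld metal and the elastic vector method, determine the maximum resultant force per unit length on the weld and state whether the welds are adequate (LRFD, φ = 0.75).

f_max ≈ 5.53 kip/in; adequate

E70XX → F_EXX = 70 ksi.
Total weld length L_w = 17 in. Treat welds as unit-width lines.
Polar moment about centroid: J = 2[d³/12 + d(b/2)²] = 2[8.5³/12 + 8.5×2.25²] = 188.4 in³.
Direct shear f_v = P/L_w = 26 / 17 = 1.529 kip/in (vertical).
Torsion M = P·e = 26 × 7 = 182 kip·in.
Critical point at (x, y) = (2.25, 4.25) from centroid. f_tx = M·y/J = 4.105 kip/in; f_ty = M·x/J = 2.173 kip/in.
Resultant f_max = √[f_tx² + (f_v + f_ty)²] = √[4.105² + (1.529 + 2.173)²] = 5.528 kip/in.
Capacity per unit length: φr_n = 0.75 × 0.6 × 70 × (0.707 × 0.625) = 13.92 kip/in.
5.528 ≤ 13.92 → adequate.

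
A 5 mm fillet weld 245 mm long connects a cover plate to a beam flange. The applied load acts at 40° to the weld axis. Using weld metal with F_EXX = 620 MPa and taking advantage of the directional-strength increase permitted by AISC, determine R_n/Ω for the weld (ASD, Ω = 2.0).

t_e = 0.707 × 5 = 3.535 mm; A_we = 3.535 × 245 = 866.1 mm².
Directional factor: 1.0 + 0.5 sin^1.5(40°) = 1.258.
F_nw = 0.6 × 620 × 1.258 = 467.9 MPa.
R_n/Ω = (467.9 × 866.1) / 2.0 × 10⁻³ = 202.6 kN.

R_n/Ω ≈ 203 kN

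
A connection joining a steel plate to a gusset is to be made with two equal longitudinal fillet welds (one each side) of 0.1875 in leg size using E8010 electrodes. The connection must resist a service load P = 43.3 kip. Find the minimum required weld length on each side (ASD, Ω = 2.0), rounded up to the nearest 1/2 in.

L = 7 in on each side

E80XX → F_EXX = 80 ksi.
Throat t_e = 0.707 × 0.1875 = 0.1326 in.
r_n/Ω = (0.6 × 80 × 0.1326) / 2.0 = 3.181 kip/in.
L_req = P / (r_n/Ω) = 43.3 / 3.181 = 13.61 in total.
Per side: 13.61 / 2 = 6.805 in.
Round up → use L = 7 in on each side.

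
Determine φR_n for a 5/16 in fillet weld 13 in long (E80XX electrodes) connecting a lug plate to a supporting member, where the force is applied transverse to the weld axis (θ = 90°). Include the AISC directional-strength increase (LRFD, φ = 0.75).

φR_n ≈ 155 kip

E80XX → F_EXX = 80 ksi.
t_e = 0.707 × 0.3125 = 0.2209 in; A_we = 0.2209 × 13 = 2.872 in².
Directional factor: 1.0 + 0.5 sin^1.5(90°) = 1.5.
F_nw = 0.6 × 80 × 1.5 = 72 ksi.
φR_n = 0.75 × 72 × 2.872 = 155.1 kip.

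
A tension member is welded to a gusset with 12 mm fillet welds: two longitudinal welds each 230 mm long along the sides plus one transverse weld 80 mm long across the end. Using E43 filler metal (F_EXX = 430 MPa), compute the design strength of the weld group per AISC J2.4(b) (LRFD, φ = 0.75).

φR_n ≈ 886 kN

t_e = 0.707 × 12 = 8.484 mm.
R_nwl = 0.6 × 430 × 8.484 × 460 × 10⁻³ = 1007 kN (longitudinal, 2 welds).
R_nwt = 0.6 × 430 × 8.484 × 80 × 10⁻³ = 175.1 kN (transverse, base value).
(i) R_nwl + R_nwt = 1182 kN; (ii) 0.85 R_nwl + 1.5 R_nwt = 1119 kN.
R_n = max = 1182 kN [governs: (i)]; φR_n = 886.5 kN.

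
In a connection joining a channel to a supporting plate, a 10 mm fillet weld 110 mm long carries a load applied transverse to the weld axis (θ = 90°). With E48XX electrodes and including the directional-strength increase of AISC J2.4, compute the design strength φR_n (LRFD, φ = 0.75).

φR_n ≈ 252 kN

E48XX → F_EXX = 480 MPa.
t_e = 0.707 × 10 = 7.07 mm; A_we = 7.07 × 110 = 777.7 mm².
Directional factor: 1.0 + 0.5 sin^1.5(90°) = 1.5.
F_nw = 0.6 × 480 × 1.5 = 432 MPa.
φR_n = 0.75 × 432 × 777.7 × 10⁻³ = 252 kN.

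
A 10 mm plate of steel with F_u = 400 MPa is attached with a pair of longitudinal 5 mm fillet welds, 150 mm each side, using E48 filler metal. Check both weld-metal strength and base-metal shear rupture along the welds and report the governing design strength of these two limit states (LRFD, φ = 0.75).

E48XX → F_EXX = 480 MPa.
t_e = 0.707 × 5 = 3.535 mm; L = 300 mm.
Weld metal: φR_n = 0.75 × 0.6 × 480 × 3.535 × 300 × 10⁻³ = 229.1 kN.
Base metal (shear rupture): φR_n = 0.75 × 0.6 × 400 × 10 × 300 × 10⁻³ = 540 kN.
Governing: weld metal.

φR_n ≈ 229 kN (weld metal governs)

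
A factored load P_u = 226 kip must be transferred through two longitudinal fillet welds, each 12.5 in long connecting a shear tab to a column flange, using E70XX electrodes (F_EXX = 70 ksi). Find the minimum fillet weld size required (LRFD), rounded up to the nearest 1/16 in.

w = 7/16 in

Total weld length L = 25 in.
Required throat t_e = P_u / (φ × 0.6 F_EXX × L) = 226 / (0.75 × 0.6 × 70 × 25) = 0.287 in.
Required leg w = t_e / 0.707 = 0.4059 in → use 7/16 in.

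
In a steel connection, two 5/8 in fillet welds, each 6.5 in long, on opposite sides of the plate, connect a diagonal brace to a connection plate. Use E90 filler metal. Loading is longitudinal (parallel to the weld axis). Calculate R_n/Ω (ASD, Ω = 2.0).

E90XX → F_EXX = 90 ksi.
Effective throat t_e = 0.707 × 0.625 = 0.4419 in.
Total length L = 13 in; A_we = 0.4419 × 13 = 5.744 in².
F_nw = 0.6 F_EXX = 0.6 × 90 = 54 ksi.
R_n = 54 × 5.744 = 310.2 kips; R_n/Ω = 310.2/2.0 = 155.1 kips.

R_n/Ω ≈ 155 kips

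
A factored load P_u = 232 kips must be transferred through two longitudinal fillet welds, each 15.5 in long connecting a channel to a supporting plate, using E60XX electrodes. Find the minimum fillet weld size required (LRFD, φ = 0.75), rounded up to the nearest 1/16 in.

E60XX → F_EXX = 60 ksi.
Total weld length L = 31 in.
Required throat t_e = P_u / (φ × 0.6 F_EXX × L) = 232 / (0.75 × 0.6 × 60 × 31) = 0.2772 in.
Required leg w = t_e / 0.707 = 0.3921 in → use 7/16 in.

w = 7/16 in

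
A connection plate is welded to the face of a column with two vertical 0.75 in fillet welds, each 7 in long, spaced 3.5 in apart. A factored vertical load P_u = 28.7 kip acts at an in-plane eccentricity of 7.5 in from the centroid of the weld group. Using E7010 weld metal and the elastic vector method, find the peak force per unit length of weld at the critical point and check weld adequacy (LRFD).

f_max ≈ 9.51 kip/in; adequate

E70XX → F_EXX = 70 ksi.
Total weld length L_w = 14 in. Treat welds as unit-width lines.
Polar moment about centroid: J = 2[d³/12 + d(b/2)²] = 2[7³/12 + 7×1.75²] = 100 in³.
Direct shear f_v = P/L_w = 28.7 / 14 = 2.05 kip/in (vertical).
Torsion M = P·e = 28.7 × 7.5 = 215.25 kip·in.
Critical point at (x, y) = (1.75, 3.5) from centroid. f_tx = M·y/J = 7.531 kip/in; f_ty = M·x/J = 3.765 kip/in.
Resultant f_max = √[f_tx² + (f_v + f_ty)²] = √[7.531² + (2.05 + 3.765)²] = 9.515 kip/in.
Capacity per unit length: φr_n = 0.75 × 0.6 × 70 × (0.707 × 0.75) = 16.7 kip/in.
9.515 ≤ 16.7 → adequate.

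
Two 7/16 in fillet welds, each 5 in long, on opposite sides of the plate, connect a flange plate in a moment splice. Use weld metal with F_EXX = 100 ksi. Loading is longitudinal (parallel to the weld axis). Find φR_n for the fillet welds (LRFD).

φR_n ≈ 139 kips

Effective throat t_e = 0.707 × 0.4375 = 0.3093 in.
Total length L = 10 in; A_we = 0.3093 × 10 = 3.093 in².
F_nw = 0.6 F_EXX = 0.6 × 100 = 60 ksi.
φR_n = 0.75 × 60 × 3.093 = 139.2 kips.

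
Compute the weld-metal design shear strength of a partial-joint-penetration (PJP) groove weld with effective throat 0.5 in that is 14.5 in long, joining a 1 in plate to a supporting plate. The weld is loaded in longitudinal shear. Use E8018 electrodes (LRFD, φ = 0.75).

φR_n ≈ 261 kip

E80XX → F_EXX = 80 ksi.
Effective throat (given) t_e = 0.5 in.
A_we = 0.5 × 14.5 = 7.25 in².
F_nw = 0.6 F_EXX = 48 ksi.
φR_n = 0.75 × 48 × 7.25 = 261 kip.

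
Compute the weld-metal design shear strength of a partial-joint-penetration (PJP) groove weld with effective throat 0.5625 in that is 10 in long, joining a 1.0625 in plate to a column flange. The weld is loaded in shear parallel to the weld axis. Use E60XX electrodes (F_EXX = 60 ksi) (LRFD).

Effective throat (given) t_e = 0.5625 in.
A_we = 0.5625 × 10 = 5.625 in².
F_nw = 0.6 F_EXX = 36 ksi.
φR_n = 0.75 × 36 × 5.625 = 151.9 kips.

φR_n ≈ 152 kips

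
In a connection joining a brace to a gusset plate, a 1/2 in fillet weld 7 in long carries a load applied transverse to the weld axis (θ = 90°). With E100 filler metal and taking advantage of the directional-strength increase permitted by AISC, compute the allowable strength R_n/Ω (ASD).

E100XX → F_EXX = 100 ksi.
t_e = 0.707 × 0.5 = 0.3535 in; A_we = 0.3535 × 7 = 2.474 in².
Directional factor: 1.0 + 0.5 sin^1.5(90°) = 1.5.
F_nw = 0.6 × 100 × 1.5 = 90 ksi.
R_n/Ω = (90 × 2.474) / 2.0 = 111.4 kips.

R_n/Ω ≈ 111 kips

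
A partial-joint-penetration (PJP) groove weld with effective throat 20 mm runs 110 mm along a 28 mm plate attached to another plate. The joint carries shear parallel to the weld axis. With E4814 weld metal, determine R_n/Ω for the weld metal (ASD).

E48XX → F_EXX = 480 MPa.
Effective throat (given) t_e = 20 mm.
A_we = 20 × 110 = 2200 mm².
F_nw = 0.6 F_EXX = 288 MPa.
R_n/Ω = (288 × 2200) / 2.0 × 10⁻³ = 316.8 kN.

R_n/Ω ≈ 317 kN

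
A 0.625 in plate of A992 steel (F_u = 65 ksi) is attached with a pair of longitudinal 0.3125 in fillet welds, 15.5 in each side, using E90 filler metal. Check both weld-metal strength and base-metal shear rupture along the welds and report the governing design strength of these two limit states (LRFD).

E90XX → F_EXX = 90 ksi.
t_e = 0.707 × 0.3125 = 0.2209 in; L = 31 in.
Weld metal: φR_n = 0.75 × 0.6 × 90 × 0.2209 × 31 = 277.4 kip.
Base metal (shear rupture): φR_n = 0.75 × 0.6 × 65 × 0.625 × 31 = 566.7 kip.
Governing: weld metal.

φR_n ≈ 277 kip (weld metal governs)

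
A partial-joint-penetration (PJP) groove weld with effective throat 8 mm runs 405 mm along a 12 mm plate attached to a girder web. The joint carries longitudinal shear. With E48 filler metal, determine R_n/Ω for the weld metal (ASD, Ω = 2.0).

R_n/Ω ≈ 467 kN

E48XX → F_EXX = 480 MPa.
Effective throat (given) t_e = 8 mm.
A_we = 8 × 405 = 3240 mm².
F_nw = 0.6 F_EXX = 288 MPa.
R_n/Ω = (288 × 3240) / 2.0 × 10⁻³ = 466.6 kN.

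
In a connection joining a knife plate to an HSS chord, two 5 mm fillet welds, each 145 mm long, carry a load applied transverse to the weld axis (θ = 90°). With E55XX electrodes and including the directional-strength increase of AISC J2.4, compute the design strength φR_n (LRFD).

E55XX → F_EXX = 550 MPa.
t_e = 0.707 × 5 = 3.535 mm; A_we = 3.535 × 290 = 1025 mm².
Directional factor: 1.0 + 0.5 sin^1.5(90°) = 1.5.
F_nw = 0.6 × 550 × 1.5 = 495 MPa.
φR_n = 0.75 × 495 × 1025 × 10⁻³ = 380.6 kN.

φR_n ≈ 381 kN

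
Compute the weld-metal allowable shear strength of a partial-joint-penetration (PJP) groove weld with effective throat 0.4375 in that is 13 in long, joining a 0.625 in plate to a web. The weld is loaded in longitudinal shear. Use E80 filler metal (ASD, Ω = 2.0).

E80XX → F_EXX = 80 ksi.
Effective throat (given) t_e = 0.4375 in.
A_we = 0.4375 × 13 = 5.688 in².
F_nw = 0.6 F_EXX = 48 ksi.
R_n/Ω = (48 × 5.688) / 2.0 = 136.5 kip.

R_n/Ω ≈ 136 kip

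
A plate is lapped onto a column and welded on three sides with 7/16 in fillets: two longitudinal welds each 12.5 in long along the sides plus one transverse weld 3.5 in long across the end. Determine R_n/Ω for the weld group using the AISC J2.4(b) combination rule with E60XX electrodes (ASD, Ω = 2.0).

R_n/Ω ≈ 159 kip

E60XX → F_EXX = 60 ksi.
t_e = 0.707 × 0.4375 = 0.3093 in.
R_nwl = 0.6 × 60 × 0.3093 × 25 = 278.4 kip (longitudinal, 2 welds).
R_nwt = 0.6 × 60 × 0.3093 × 3.5 = 38.97 kip (transverse, base value).
(i) R_nwl + R_nwt = 317.4 kip; (ii) 0.85 R_nwl + 1.5 R_nwt = 295.1 kip.
R_n = max = 317.4 kip [governs: (i)]; R_n/Ω = 158.7 kip.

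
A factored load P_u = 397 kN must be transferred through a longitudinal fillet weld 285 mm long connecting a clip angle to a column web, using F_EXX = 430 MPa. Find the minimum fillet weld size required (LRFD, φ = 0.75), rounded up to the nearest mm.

Total weld length L = 285 mm.
Required throat t_e = P_u / (φ × 0.6 F_EXX × L) = 397 / (0.75 × 0.6 × 430 × 285 × 10⁻³) = 7.199 mm.
Required leg w = t_e / 0.707 = 10.18 mm → use 11 mm.

w = 11 mm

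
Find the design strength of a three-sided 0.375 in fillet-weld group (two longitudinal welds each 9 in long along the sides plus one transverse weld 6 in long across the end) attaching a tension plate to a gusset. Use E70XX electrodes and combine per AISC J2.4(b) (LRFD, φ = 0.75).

E70XX → F_EXX = 70 ksi.
t_e = 0.707 × 0.375 = 0.2651 in.
R_nwl = 0.6 × 70 × 0.2651 × 18 = 200.4 kip (longitudinal, 2 welds).
R_nwt = 0.6 × 70 × 0.2651 × 6 = 66.81 kip (transverse, base value).
(i) R_nwl + R_nwt = 267.2 kip; (ii) 0.85 R_nwl + 1.5 R_nwt = 270.6 kip.
R_n = max = 270.6 kip [governs: (ii)]; φR_n = 202.9 kip.

φR_n ≈ 203 kip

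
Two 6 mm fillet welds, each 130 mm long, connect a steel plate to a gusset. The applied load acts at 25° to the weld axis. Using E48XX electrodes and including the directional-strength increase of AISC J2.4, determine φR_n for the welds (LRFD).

φR_n ≈ 271 kN

E48XX → F_EXX = 480 MPa.
t_e = 0.707 × 6 = 4.242 mm; A_we = 4.242 × 260 = 1103 mm².
Directional factor: 1.0 + 0.5 sin^1.5(25°) = 1.137.
F_nw = 0.6 × 480 × 1.137 = 327.6 MPa.
φR_n = 0.75 × 327.6 × 1103 × 10⁻³ = 271 kN.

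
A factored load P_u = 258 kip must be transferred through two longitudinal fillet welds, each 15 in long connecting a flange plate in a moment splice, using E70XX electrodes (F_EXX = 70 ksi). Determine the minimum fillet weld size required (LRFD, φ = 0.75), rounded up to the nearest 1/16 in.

Total weld length L = 30 in.
Required throat t_e = P_u / (φ × 0.6 F_EXX × L) = 258 / (0.75 × 0.6 × 70 × 30) = 0.273 in.
Required leg w = t_e / 0.707 = 0.3862 in → use 7/16 in.

w = 7/16 in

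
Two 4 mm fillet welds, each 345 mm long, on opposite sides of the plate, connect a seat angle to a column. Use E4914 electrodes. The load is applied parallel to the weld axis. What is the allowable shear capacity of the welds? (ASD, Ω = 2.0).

E49XX → F_EXX = 490 MPa.
Effective throat t_e = 0.707 × 4 = 2.828 mm.
Total length L = 690 mm; A_we = 2.828 × 690 = 1951 mm².
F_nw = 0.6 F_EXX = 0.6 × 490 = 294 MPa.
R_n = 294 × 1951 × 10⁻³ = 573.7 kN; R_n/Ω = 573.7/2.0 = 286.8 kN.

R_n/Ω ≈ 287 kN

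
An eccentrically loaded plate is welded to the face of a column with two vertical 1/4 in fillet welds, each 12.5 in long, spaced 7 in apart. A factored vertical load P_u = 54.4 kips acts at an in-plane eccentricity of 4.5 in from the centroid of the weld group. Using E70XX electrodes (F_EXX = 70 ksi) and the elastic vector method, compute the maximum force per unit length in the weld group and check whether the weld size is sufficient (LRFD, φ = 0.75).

Total weld length L_w = 25 in. Treat welds as unit-width lines.
Polar moment about centroid: J = 2[d³/12 + d(b/2)²] = 2[12.5³/12 + 12.5×3.5²] = 631.8 in³.
Direct shear f_v = P/L_w = 54.4 / 25 = 2.176 kip/in (vertical).
Torsion M = P·e = 54.4 × 4.5 = 244.8 kip·in.
Critical point at (x, y) = (3.5, 6.25) from centroid. f_tx = M·y/J = 2.422 kip/in; f_ty = M·x/J = 1.356 kip/in.
Resultant f_max = √[f_tx² + (f_v + f_ty)²] = √[2.422² + (2.176 + 1.356)²] = 4.283 kip/in.
Capacity per unit length: φr_n = 0.75 × 0.6 × 70 × (0.707 × 0.25) = 5.568 kip/in.
4.283 ≤ 5.568 → adequate.

f_max ≈ 4.28 kip/in; adequate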